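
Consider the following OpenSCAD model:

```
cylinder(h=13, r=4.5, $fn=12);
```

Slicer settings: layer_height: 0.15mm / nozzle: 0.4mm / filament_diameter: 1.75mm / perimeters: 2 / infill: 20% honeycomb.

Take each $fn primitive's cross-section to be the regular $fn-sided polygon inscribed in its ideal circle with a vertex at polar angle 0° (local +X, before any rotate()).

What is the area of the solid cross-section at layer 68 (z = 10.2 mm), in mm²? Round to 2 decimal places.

At z = 10.2 mm: the r=4.5 cylinder gives a regular 12-gon of circumradius 4.5 (constant along its height) (area = (12/2)·4.500²·sin(360°/12) = 60.75 mm²). Overall, the cross-section is a single solid region. Net area = 60.75 mm².

60.75 mm²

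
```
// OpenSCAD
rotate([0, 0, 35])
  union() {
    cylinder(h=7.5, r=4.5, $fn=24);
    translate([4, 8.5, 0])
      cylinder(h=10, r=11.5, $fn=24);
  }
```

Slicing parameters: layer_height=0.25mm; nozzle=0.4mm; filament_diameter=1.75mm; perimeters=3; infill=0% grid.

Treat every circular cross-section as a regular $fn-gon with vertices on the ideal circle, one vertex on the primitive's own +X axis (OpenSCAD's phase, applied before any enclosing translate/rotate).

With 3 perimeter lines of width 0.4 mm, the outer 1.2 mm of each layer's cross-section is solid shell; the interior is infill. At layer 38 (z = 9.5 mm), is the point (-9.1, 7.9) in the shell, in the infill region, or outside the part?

infill

At z = 9.5 mm: the cylinder does not reach this height (z outside [0, 7.5]); the r=11.5 cylinder at (4, 8.5) contributes a regular 24-gon of circumradius 11.5; Merging all regions: only the r=11.5 cylinder at (4, 8.5) is present, so the union is just that shape — 1 connected region; (rotated 35° about Z; rotation is an isometry so areas/perimeters/island counts are preserved). Overall, the cross-section is a single solid region. Undo the 35° rotation: the query point maps to (-2.923, 11.691) in the un-rotated model frame. The nearest boundary edge runs (-5.96, 14.25)→(-7.11, 11.48); distance from the point to it = 3.78 mm. The point is inside the cross-section and 3.78 mm from the nearest boundary — more than the 1.2 mm shell width (3 × 0.4), so it's in the infill interior.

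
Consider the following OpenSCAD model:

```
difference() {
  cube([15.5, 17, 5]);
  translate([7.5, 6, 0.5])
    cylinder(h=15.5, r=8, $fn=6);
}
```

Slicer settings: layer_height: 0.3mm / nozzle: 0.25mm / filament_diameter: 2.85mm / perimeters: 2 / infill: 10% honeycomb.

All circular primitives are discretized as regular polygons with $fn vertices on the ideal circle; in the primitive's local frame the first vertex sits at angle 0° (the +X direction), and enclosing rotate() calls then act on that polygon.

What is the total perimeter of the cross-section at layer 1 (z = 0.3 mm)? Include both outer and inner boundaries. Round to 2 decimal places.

65.00 mm

At z = 0.3 mm: the 15.5×17 cube contributes its full rectangle (perimeter 65.00 mm); the cylinder at (7.5, 6) is absent (z outside [0.5, 16]); Taking the first minus the rest: none of the subtracted shapes is present at this height, so the 15.5×17 cube is unchanged — boundary = 65.00 mm. Overall, the cross-section is a single solid region. Total boundary length (outer) = 65.00 mm.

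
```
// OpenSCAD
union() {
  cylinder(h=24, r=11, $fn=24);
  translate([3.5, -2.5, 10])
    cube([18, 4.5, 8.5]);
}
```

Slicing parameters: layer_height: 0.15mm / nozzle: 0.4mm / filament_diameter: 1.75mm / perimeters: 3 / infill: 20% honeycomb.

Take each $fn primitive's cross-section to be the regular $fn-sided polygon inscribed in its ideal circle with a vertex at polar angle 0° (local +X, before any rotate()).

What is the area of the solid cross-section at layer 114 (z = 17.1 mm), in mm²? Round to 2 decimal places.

423.73 mm²

At z = 17.1 mm: the r=11 cylinder gives a regular 24-gon of circumradius 11 (constant along its height) (area = (24/2)·11.000²·sin(360°/24) = 375.81 mm²); the cube at (3.5, -2.5) is present — its section is the full 18×4.5 rectangle (area 81.00 mm²); Taking the union: the regions partially overlap — summed areas 456.81 mm² minus the doubly-counted overlap 33.08 mm² gives 423.73 mm² — area = 423.73 mm². Overall, the cross-section is a single solid region. Net area = 423.73 mm².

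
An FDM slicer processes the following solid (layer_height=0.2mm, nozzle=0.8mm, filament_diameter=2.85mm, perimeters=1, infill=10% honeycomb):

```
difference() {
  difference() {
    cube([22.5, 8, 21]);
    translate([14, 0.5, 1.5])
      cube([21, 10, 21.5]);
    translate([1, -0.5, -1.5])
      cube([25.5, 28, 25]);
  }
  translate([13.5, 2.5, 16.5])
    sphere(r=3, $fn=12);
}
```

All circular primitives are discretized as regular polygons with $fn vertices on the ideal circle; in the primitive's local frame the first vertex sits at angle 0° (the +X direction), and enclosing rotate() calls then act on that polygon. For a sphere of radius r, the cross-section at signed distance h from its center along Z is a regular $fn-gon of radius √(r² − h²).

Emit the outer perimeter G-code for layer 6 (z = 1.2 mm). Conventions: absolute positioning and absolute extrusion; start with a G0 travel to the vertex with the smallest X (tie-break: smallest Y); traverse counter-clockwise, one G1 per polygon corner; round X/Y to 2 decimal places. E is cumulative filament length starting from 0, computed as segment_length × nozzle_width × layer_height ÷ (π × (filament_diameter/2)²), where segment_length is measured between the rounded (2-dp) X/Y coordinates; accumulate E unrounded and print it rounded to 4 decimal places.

At z = 1.2 mm: the cube (footprint 22.5×8) is included at this height; the cube at (14, 0.5) is not intersected at this z (z outside [1.5, 23]); the 25.5×28 cube at (1, -0.5) contributes its full rectangle; Subtracting the remaining from the first: starting from the 22.5×8 cube, the 25.5×28 cube at (1, -0.5) partially overlaps it — only the 172.00 mm² overlap (of its 714.00 mm²) is removed, clipping the outline — 1 connected region; the sphere at (13.5, 2.5) is not intersected at this z (|z−center|=15.300 > r=3); Taking the first minus the rest: none of the subtracted shapes is present at this height, so that combined region is unchanged — 1 connected region. The outline is a single polygon with 4 vertices. Extrusion per mm of travel: 0.8 × 0.2 / (π × 1.425²) = 0.025081. Accumulating E over each segment gives final E = 0.4515.

G0 X0.00 Y0.00 Z1.20
G1 X1.00 Y0.00 E0.0251
G1 X1.00 Y8.00 E0.2257
G1 X0.00 Y8.00 E0.2508
G1 X0.00 Y0.00 E0.4515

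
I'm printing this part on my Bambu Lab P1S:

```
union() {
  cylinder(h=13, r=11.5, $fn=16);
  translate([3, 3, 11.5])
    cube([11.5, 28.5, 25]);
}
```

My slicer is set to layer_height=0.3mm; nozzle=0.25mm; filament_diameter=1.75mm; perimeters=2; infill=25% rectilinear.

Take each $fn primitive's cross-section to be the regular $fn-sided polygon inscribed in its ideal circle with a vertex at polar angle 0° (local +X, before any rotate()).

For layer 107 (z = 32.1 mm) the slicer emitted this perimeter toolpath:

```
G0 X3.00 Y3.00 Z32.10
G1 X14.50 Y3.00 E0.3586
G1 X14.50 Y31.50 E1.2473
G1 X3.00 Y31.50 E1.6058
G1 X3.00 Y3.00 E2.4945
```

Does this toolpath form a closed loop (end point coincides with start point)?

Start point (G0): (3.00, 3.00). End point (last G1): the path returns to the start — closed.

yes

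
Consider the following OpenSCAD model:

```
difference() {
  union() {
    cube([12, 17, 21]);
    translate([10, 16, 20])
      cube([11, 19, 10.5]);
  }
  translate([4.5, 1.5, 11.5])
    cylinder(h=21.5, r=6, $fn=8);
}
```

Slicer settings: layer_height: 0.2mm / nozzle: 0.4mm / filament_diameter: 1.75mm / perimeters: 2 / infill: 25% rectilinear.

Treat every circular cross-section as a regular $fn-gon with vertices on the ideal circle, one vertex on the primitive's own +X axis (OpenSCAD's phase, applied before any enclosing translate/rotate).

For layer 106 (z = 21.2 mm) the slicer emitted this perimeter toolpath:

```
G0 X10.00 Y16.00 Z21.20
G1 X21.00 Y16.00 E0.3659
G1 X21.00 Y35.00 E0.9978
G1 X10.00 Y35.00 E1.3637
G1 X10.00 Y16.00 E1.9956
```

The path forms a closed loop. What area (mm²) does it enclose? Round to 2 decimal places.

Apply the shoelace formula to the sequence of (X, Y) vertices; enclosed area = 209.00 mm².

209.00 mm²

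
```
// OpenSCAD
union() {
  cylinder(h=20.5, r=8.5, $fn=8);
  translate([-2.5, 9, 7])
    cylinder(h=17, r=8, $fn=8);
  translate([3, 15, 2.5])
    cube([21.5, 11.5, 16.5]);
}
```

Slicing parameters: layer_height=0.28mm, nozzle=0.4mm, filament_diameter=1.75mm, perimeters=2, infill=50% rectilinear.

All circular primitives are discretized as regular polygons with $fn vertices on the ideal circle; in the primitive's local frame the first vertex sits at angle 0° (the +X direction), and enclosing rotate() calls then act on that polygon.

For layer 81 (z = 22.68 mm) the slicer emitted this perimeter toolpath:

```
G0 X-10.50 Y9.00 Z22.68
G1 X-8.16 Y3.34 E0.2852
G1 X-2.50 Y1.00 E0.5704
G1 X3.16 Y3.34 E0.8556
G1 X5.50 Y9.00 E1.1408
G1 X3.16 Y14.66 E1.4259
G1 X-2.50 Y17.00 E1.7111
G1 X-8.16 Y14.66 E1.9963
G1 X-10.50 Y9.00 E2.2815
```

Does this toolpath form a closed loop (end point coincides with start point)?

Start point (G0): (-10.50, 9.00). End point (last G1): the path returns to the start — closed.

yes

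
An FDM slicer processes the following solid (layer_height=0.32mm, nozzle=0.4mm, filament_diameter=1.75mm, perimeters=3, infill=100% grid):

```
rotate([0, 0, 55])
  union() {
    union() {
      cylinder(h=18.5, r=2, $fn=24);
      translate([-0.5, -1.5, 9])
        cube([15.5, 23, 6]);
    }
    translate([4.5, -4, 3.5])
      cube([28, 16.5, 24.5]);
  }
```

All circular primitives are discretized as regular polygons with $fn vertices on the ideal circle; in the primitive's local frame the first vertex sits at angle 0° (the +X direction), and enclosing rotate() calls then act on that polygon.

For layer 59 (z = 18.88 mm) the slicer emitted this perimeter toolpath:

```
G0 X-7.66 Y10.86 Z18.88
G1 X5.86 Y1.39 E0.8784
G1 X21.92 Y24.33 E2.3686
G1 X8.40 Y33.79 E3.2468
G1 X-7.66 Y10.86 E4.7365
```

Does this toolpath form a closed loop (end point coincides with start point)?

Start point (G0): (-7.66, 10.86). End point (last G1): the path returns to the start — closed.

yes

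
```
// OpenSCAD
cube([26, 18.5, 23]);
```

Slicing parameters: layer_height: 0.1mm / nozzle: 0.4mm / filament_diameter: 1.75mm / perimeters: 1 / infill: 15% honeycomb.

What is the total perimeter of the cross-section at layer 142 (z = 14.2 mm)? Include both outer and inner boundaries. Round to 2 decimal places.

At z = 14.2 mm: the 26×18.5 cube contributes its full rectangle (perimeter 89.00 mm). Overall, the cross-section is a single solid region. Total boundary length (outer) = 89.00 mm.

89.00 mm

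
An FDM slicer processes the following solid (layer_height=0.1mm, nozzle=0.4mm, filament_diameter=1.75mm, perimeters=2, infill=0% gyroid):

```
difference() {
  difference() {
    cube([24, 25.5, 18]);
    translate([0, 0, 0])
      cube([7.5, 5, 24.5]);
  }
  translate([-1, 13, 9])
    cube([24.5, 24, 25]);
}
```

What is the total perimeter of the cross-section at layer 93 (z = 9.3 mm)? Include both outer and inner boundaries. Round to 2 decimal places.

99.00 mm

At z = 9.3 mm: the cube (footprint 24×25.5) is included at this height (perimeter 99.00 mm); the cube (footprint 7.5×5) is included at this height (perimeter 25.00 mm); After the difference (first − rest): starting from the 24×25.5 cube, the 7.5×5 cube lies inside it touching the edge (removes its full 37.50 mm²) — boundary = 99.00 mm; the 24.5×24 cube at (-1, 13) contributes its full rectangle (perimeter 97.00 mm); Subtracting the remaining from the first: starting from the result so far, the 24.5×24 cube at (-1, 13) partially overlaps it — only the 293.75 mm² overlap (of its 588.00 mm²) is removed, clipping the outline — boundary = 99.00 mm. Overall, the cross-section is a single solid region. Total boundary length (outer) = 99.00 mm.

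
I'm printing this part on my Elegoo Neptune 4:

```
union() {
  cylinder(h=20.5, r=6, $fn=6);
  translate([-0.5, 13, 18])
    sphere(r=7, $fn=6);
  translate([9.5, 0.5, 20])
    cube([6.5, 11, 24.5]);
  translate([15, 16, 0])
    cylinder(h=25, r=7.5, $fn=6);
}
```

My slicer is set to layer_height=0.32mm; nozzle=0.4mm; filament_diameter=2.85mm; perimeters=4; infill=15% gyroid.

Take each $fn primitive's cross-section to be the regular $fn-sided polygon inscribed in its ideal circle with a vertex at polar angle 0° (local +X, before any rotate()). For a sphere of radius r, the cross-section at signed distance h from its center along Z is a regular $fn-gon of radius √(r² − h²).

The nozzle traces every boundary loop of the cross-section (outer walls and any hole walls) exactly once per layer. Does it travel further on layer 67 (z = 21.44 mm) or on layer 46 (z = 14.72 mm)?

layer 46 (z = 14.72 mm)

Layer 67 (z = 21.44): the cylinder is absent (z outside [0, 20.5]); the sphere at (-0.5, 13): section is a regular 6-gon, circumradius = √(r²−h²) = √(7²−3.44²) = 6.096 (perimeter = 2·6·6.096·sin(180°/6) = 36.58 mm); the cube at (9.5, 0.5) (footprint 6.5×11) is included at this height (perimeter 35.00 mm); the r=7.5 cylinder at (15, 16) contributes a regular 6-gon of circumradius 7.5 (perimeter = 2·6·7.500·sin(180°/6) = 45.00 mm); Combining (union): the regions partially overlap (shared area 10.63 mm²), so the edge portions inside another operand are dropped and the merged outline is re-measured after clipping — boundary = 101.63 mm. So its perimeter = 101.63 mm. Layer 46 (z = 14.72): the r=6 cylinder contributes a regular 6-gon of circumradius 6 (perimeter = 2·6·6.000·sin(180°/6) = 36.00 mm); the sphere at (-0.5, 13): section is a regular 6-gon, circumradius = √(r²−h²) = √(7²−3.28²) = 6.184 (perimeter = 2·6·6.184·sin(180°/6) = 37.10 mm); the cube at (9.5, 0.5) is absent (z outside [20, 44.5]); the cylinder at (15, 16): section is a regular 6-gon, circumradius r=7.5 (perimeter = 2·6·7.500·sin(180°/6) = 45.00 mm); Combining (union): the 3 present regions are separate (no shared area or edge), so areas and boundary lengths simply add and each stays a separate island — boundary = 118.10 mm. So its perimeter = 118.10 mm. Layer 46 is larger (118.10 vs 101.63 mm).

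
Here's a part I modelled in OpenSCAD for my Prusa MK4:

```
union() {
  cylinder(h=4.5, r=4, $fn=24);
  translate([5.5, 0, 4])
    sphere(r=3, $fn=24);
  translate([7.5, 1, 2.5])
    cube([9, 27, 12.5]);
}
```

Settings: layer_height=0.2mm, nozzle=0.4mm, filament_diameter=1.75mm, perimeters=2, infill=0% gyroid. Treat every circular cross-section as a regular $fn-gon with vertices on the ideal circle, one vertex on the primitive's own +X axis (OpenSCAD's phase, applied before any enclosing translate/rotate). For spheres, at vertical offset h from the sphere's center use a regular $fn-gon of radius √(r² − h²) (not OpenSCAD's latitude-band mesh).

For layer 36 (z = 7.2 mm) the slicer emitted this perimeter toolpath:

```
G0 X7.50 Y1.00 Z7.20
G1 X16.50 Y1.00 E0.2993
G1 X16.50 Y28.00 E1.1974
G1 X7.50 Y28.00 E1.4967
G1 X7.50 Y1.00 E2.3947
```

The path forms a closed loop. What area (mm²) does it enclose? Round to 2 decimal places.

243.00 mm²

Apply the shoelace formula to the sequence of (X, Y) vertices; enclosed area = 243.00 mm².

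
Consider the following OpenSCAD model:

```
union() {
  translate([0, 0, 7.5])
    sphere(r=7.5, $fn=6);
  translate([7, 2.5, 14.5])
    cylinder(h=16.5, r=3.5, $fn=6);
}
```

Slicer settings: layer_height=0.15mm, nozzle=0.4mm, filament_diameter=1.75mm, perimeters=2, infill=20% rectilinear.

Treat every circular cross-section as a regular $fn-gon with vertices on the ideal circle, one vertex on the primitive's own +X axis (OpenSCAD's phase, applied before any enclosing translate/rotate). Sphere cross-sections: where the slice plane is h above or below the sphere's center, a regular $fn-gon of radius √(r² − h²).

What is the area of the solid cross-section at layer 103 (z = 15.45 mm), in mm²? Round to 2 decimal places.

31.83 mm²

At z = 15.45 mm: the sphere is absent (|z−center|=7.950 > r=7.5); the r=3.5 cylinder at (7, 2.5) contributes a regular 6-gon of circumradius 3.5 (area = (6/2)·3.500²·sin(360°/6) = 31.83 mm²); Combining (union): only the r=3.5 cylinder at (7, 2.5) is present, so the union is just that shape — area = 31.83 mm². Overall, the cross-section is a single solid region. Net area = 31.83 mm².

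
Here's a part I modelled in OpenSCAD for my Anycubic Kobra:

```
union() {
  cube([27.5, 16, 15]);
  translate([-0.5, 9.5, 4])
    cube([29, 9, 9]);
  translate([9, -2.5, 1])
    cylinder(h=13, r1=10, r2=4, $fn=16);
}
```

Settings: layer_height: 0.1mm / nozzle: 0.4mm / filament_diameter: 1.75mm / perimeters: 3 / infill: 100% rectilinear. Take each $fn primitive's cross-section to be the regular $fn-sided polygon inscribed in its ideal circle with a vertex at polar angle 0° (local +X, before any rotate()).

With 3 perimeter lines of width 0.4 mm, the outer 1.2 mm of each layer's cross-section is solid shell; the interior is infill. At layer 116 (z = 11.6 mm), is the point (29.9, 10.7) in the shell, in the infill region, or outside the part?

outside

At z = 11.6 mm: the 27.5×16 cube contributes its full rectangle; the 29×9 cube at (-0.5, 9.5) contributes its full rectangle; the cone at (9, -2.5) (r1=10→r2=4) has section circumradius 5.108 here — a regular 16-gon; Merging all regions: the regions partially overlap (shared area 194.53 mm²), so overlapping operands fuse into one piece — 1 connected region. Overall, the cross-section is a single solid region. The nearest boundary edge runs (28.50, 18.50)→(28.50, 9.50); distance from the point to it = 1.40 mm. The point is not inside any of the regions above, so it lies outside the cross-section (1.40 mm from the nearest boundary).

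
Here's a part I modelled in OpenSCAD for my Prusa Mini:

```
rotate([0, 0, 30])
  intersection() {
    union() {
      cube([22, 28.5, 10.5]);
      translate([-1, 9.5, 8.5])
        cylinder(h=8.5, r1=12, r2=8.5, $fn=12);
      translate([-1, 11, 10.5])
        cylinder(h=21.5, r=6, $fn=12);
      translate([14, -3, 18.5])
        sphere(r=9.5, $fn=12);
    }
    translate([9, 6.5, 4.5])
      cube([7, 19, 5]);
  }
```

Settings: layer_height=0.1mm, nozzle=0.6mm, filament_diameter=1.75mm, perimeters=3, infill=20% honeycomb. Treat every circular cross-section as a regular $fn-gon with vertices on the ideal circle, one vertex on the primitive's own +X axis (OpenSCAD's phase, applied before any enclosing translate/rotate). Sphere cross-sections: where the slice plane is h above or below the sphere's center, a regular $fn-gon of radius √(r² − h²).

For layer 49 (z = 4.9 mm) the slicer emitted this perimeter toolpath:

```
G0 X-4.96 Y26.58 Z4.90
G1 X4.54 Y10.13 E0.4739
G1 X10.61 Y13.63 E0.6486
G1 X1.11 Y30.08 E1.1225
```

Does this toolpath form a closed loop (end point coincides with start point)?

no

Start point (G0): (-4.96, 26.58). End point (last G1): the path does not return to the start — open.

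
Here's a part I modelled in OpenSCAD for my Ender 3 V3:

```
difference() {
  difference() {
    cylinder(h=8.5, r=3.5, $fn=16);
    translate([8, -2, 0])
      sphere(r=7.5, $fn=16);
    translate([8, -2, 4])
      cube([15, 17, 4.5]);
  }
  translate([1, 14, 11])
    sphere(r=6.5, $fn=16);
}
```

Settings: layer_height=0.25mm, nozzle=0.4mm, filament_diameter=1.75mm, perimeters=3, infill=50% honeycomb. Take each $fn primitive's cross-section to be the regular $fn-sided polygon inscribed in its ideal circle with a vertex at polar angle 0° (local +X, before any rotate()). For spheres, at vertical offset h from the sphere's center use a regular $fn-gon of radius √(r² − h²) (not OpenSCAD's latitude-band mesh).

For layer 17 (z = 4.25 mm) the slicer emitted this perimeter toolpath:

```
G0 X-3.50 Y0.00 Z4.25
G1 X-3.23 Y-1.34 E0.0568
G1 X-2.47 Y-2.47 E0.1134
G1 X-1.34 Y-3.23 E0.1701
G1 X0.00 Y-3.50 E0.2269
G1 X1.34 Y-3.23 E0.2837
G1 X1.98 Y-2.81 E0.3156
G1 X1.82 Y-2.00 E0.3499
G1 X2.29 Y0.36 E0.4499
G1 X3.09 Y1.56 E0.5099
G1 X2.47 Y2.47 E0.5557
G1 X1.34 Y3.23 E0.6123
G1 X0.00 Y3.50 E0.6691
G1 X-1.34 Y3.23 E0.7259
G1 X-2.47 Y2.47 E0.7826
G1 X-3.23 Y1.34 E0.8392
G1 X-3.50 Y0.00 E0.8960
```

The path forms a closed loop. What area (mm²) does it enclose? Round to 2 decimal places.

33.37 mm²

Apply the shoelace formula to the sequence of (X, Y) vertices; enclosed area = 33.37 mm².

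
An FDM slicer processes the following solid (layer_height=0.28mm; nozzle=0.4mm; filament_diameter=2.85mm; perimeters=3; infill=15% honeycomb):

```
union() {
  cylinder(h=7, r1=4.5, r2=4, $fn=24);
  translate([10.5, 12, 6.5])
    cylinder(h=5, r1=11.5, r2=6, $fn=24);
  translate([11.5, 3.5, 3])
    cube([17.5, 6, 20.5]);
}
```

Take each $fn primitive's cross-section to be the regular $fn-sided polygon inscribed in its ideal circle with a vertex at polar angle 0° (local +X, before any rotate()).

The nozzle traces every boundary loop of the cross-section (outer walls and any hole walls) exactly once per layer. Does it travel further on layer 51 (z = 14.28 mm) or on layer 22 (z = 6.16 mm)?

Layer 51 (z = 14.28): the cone is not intersected at this z (z outside [0, 7]); the cone at (10.5, 12) does not reach this height (z outside [6.5, 11.5]); the 17.5×6 cube at (11.5, 3.5) contributes its full rectangle (perimeter 47.00 mm); Combining (union): only the 17.5×6 cube at (11.5, 3.5) is present, so the union is just that shape — boundary = 47.00 mm. So its perimeter = 47.00 mm. Layer 22 (z = 6.16): the cone: at t=0.880 of its height the radius interpolates to r₁+(r₂−r₁)t = 4.060, giving a regular 24-gon of that circumradius (perimeter = 2·24·4.060·sin(180°/24) = 25.44 mm); the cone at (10.5, 12) is absent (z outside [6.5, 11.5]); the cube at (11.5, 3.5) (footprint 17.5×6) is included at this height (perimeter 47.00 mm); Merging all regions: the 2 present regions are separate (no shared area or edge), so areas and boundary lengths simply add and each stays a separate island — boundary = 72.44 mm. So its perimeter = 72.44 mm. Layer 22 is larger (72.44 vs 47.00 mm).

layer 22 (z = 6.16 mm)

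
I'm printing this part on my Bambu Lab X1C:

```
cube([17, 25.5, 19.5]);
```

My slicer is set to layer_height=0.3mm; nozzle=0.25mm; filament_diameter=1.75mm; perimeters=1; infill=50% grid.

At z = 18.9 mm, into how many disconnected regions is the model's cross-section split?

At z = 18.9 mm: the cube is present — its section is the full 17×25.5 rectangle. The result has 1 disconnected region.

1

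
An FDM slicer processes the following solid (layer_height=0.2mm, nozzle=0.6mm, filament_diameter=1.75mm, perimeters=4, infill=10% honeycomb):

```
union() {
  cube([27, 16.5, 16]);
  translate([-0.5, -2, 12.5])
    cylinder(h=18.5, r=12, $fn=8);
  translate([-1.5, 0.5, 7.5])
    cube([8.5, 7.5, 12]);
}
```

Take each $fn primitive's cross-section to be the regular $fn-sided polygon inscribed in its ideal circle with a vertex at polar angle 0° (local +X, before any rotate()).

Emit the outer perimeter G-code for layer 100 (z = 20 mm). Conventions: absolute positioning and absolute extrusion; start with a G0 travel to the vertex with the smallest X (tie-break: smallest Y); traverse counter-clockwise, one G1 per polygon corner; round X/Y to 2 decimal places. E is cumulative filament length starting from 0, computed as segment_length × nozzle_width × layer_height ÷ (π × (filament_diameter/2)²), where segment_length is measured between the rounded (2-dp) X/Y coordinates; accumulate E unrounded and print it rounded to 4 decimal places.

At z = 20 mm: the cube does not reach this height (z outside [0, 16]); the cylinder at (-0.5, -2): section is a regular 8-gon, circumradius r=12; the cube at (-1.5, 0.5) is not intersected at this z (z outside [7.5, 19.5]); Combining (union): only the r=12 cylinder at (-0.5, -2) is present, so the union is just that shape — 1 connected region. The outline is a single polygon with 8 vertices. Extrusion per mm of travel: 0.6 × 0.2 / (π × 0.875²) = 0.049890. Accumulating E over each segment gives final E = 3.6667.

G0 X-12.50 Y-2.00 Z20.00
G1 X-8.99 Y-10.49 E0.4583
G1 X-0.50 Y-14.00 E0.9167
G1 X7.99 Y-10.49 E1.3750
G1 X11.50 Y-2.00 E1.8334
G1 X7.99 Y6.49 E2.2917
G1 X-0.50 Y10.00 E2.7500
G1 X-8.99 Y6.49 E3.2084
G1 X-12.50 Y-2.00 E3.6667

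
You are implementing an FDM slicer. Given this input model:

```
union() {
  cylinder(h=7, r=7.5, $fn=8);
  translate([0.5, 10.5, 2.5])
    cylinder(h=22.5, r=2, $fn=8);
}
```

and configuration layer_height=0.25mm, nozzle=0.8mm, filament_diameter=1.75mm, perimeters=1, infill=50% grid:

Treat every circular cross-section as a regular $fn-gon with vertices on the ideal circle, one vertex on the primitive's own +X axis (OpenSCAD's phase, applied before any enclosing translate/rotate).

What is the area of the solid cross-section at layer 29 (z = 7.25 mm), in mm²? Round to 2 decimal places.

At z = 7.25 mm: the cylinder is absent (z outside [0, 7]); the r=2 cylinder at (0.5, 10.5) contributes a regular 8-gon of circumradius 2 (area = (8/2)·2.000²·sin(360°/8) = 11.31 mm²); Merging all regions: only the r=2 cylinder at (0.5, 10.5) is present, so the union is just that shape — area = 11.31 mm². Overall, the cross-section is a single solid region. Net area = 11.31 mm².

11.31 mm²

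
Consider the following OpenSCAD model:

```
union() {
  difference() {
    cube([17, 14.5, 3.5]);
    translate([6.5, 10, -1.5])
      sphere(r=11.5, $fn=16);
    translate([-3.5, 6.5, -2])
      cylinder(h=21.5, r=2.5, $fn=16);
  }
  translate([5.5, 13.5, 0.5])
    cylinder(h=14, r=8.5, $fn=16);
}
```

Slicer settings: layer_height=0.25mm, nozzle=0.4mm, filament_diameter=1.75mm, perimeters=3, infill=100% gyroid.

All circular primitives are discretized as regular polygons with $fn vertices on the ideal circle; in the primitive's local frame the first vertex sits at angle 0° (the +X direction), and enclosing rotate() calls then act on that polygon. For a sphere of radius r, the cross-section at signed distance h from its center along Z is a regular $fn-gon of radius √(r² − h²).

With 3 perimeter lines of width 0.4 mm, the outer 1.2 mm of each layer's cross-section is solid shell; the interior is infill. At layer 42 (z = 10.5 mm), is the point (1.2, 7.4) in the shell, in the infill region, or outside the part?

shell

At z = 10.5 mm: the cube is absent (z outside [0, 3.5]); the sphere at (6.5, 10) is absent (|z−center|=12.000 > r=11.5); the r=2.5 cylinder at (-3.5, 6.5) contributes a regular 16-gon of circumradius 2.5; After the difference (first − rest): the first operand is absent here, so nothing remains; the cylinder at (5.5, 13.5): section is a regular 16-gon, circumradius r=8.5; Taking the union: only the r=8.5 cylinder at (5.5, 13.5) is present, so the union is just that shape — 1 connected region. Overall, the cross-section is a single solid region. The nearest boundary edge runs (-0.51, 7.49)→(2.25, 5.65); distance from the point to it = 0.88 mm. The point is inside the cross-section, 0.88 mm from the nearest boundary — within the 1.2 mm shell band (3 × 0.4).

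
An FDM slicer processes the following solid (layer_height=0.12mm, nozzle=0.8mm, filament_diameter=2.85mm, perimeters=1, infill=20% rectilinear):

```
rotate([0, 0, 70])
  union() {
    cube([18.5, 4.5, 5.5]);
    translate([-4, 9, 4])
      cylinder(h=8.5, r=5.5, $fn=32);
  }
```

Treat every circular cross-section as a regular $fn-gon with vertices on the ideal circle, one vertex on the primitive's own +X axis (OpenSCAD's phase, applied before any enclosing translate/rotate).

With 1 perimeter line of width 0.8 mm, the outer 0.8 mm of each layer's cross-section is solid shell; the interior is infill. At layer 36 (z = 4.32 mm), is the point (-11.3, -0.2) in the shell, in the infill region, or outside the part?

infill

At z = 4.32 mm: the cube (footprint 18.5×4.5) is included at this height; the cylinder at (-4, 9): section is a regular 32-gon, circumradius r=5.5; Merging all regions: the 2 present regions are separate (no shared area or edge), so areas and boundary lengths simply add and each stays a separate island — 2 connected regions; (rotated 70° about Z; rotation is an isometry so areas/perimeters/island counts are preserved). Overall, the cross-section has 2 separate islands. Undo the 70° rotation: the query point maps to (-4.053, 10.550) in the un-rotated model frame. The nearest boundary edge runs (-5.07, 14.39)→(-4.00, 14.50); distance from the point to it = 3.93 mm. (Shell/infill is judged within the island containing the point — the largest one.) The point is inside the cross-section and 3.93 mm from the nearest boundary — more than the 0.8 mm shell width (1 × 0.8), so it's in the infill interior.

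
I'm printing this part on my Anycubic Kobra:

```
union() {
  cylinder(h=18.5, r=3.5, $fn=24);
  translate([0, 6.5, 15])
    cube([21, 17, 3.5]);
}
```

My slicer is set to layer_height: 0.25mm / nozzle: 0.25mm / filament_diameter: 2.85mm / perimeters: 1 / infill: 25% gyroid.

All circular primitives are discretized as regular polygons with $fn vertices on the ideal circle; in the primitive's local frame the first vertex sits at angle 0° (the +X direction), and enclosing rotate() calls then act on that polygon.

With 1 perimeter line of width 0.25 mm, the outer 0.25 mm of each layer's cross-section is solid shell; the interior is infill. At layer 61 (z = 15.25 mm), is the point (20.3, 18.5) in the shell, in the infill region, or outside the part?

infill

At z = 15.25 mm: the cylinder: section is a regular 24-gon, circumradius r=3.5; the 21×17 cube at (0, 6.5) contributes its full rectangle; Merging all regions: the 2 present regions are separate (no shared area or edge), so areas and boundary lengths simply add and each stays a separate island — 2 connected regions. Overall, the cross-section has 2 separate islands. The nearest boundary edge runs (21.00, 23.50)→(21.00, 6.50); distance from the point to it = 0.70 mm. (Shell/infill is judged within the island containing the point — the largest one.) The point is inside the cross-section and 0.70 mm from the nearest boundary — more than the 0.25 mm shell width (1 × 0.25), so it's in the infill interior.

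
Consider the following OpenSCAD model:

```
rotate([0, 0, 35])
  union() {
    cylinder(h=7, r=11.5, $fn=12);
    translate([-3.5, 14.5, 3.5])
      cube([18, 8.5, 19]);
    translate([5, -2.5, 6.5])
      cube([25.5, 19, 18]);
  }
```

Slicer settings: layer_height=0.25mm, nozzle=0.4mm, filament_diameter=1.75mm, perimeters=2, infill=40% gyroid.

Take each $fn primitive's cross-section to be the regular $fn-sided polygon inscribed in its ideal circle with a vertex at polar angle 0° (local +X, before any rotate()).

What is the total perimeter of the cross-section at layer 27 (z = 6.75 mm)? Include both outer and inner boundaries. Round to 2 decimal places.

At z = 6.75 mm: the cylinder: section is a regular 12-gon, circumradius r=11.5 (perimeter = 2·12·11.500·sin(180°/12) = 71.43 mm); the 18×8.5 cube at (-3.5, 14.5) contributes its full rectangle (perimeter 53.00 mm); the cube at (5, -2.5) is present — its section is the full 25.5×19 rectangle (perimeter 89.00 mm); Combining (union): the regions partially overlap (shared area 79.45 mm²), so the edge portions inside another operand are dropped and the merged outline is re-measured after clipping — boundary = 156.67 mm; (rotated 35° about Z; rotation is an isometry so areas/perimeters/island counts are preserved). Overall, the cross-section is a single solid region. Total boundary length (outer) = 156.67 mm.

156.67 mm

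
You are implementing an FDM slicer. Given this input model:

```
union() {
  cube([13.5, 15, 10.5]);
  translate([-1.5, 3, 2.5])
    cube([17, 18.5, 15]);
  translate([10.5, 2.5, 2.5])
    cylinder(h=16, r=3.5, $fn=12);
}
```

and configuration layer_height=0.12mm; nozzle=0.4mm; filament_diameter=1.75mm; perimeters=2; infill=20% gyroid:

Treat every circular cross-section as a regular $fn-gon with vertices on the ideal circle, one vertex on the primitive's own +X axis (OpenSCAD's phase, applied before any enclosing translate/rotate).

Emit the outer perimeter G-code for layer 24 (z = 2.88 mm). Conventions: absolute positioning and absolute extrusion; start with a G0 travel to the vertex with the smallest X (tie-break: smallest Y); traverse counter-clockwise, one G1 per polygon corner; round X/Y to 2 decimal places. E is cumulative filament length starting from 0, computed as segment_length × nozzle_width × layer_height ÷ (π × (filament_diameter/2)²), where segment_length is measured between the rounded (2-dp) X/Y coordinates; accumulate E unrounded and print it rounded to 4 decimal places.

G0 X-1.50 Y3.00 Z2.88
G1 X0.00 Y3.00 E0.0299
G1 X0.00 Y0.00 E0.0898
G1 X8.22 Y0.00 E0.2538
G1 X8.75 Y-0.53 E0.2688
G1 X10.50 Y-1.00 E0.3050
G1 X12.25 Y-0.53 E0.3411
G1 X12.78 Y0.00 E0.3561
G1 X13.50 Y0.00 E0.3704
G1 X13.50 Y0.72 E0.3848
G1 X13.53 Y0.75 E0.3857
G1 X14.00 Y2.50 E0.4218
G1 X13.87 Y3.00 E0.4321
G1 X15.50 Y3.00 E0.4647
G1 X15.50 Y21.50 E0.8338
G1 X-1.50 Y21.50 E1.1731
G1 X-1.50 Y3.00 E1.5423

At z = 2.88 mm: the cube (footprint 13.5×15) is included at this height; the 17×18.5 cube at (-1.5, 3) contributes its full rectangle; the r=3.5 cylinder at (10.5, 2.5) gives a regular 12-gon of circumradius 3.5 (constant along its height); Combining (union): the regions partially overlap (shared area 195.11 mm²), so overlapping operands fuse into one piece — 1 connected region. The outline is a single polygon with 16 vertices. Extrusion per mm of travel: 0.4 × 0.12 / (π × 0.875²) = 0.019956. Accumulating E over each segment gives final E = 1.5423.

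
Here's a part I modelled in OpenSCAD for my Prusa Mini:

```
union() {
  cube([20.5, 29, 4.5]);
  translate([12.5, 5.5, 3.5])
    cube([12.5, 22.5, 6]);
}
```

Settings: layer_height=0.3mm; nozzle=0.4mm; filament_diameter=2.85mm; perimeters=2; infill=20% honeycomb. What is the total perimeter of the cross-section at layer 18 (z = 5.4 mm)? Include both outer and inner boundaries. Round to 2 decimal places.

70.00 mm

At z = 5.4 mm: the cube does not reach this height (z outside [0, 4.5]); the cube at (12.5, 5.5) is present — its section is the full 12.5×22.5 rectangle (perimeter 70.00 mm); Taking the union: only the 12.5×22.5 cube at (12.5, 5.5) is present, so the union is just that shape — boundary = 70.00 mm. Overall, the cross-section is a single solid region. Total boundary length (outer) = 70.00 mm.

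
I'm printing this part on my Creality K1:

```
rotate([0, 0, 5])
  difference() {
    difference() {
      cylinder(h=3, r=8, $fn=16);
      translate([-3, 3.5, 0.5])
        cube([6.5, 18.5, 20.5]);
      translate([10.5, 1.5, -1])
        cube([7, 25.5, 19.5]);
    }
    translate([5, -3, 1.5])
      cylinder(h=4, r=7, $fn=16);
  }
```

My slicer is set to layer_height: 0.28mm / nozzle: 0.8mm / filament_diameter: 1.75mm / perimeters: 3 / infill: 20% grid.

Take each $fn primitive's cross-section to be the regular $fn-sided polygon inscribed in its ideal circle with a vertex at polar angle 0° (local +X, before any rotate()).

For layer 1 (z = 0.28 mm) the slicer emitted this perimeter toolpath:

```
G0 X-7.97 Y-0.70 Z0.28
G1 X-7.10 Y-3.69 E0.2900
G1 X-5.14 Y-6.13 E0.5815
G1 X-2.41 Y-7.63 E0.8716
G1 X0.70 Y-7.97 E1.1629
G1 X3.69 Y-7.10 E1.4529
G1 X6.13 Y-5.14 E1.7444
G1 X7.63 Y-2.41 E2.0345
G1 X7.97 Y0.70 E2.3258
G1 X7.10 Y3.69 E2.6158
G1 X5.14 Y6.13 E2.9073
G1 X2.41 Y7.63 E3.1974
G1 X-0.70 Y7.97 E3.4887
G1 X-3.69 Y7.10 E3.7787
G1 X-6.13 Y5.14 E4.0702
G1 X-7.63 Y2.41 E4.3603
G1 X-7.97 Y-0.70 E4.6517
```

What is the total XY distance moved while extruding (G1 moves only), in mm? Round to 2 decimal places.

Sum the Euclidean lengths of each G1 segment: total = 49.95 mm.

49.95 mm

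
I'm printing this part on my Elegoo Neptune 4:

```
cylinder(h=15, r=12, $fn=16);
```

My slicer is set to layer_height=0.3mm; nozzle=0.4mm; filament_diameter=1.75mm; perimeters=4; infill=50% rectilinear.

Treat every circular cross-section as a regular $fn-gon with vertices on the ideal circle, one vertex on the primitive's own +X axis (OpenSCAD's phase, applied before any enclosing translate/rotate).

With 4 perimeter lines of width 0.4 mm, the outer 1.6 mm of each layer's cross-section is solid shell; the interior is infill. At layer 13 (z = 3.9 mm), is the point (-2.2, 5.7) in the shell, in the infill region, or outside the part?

infill

At z = 3.9 mm: the cylinder: section is a regular 16-gon, circumradius r=12. Overall, the cross-section is a single solid region. The nearest boundary edge runs (0.00, 12.00)→(-4.59, 11.09); distance from the point to it = 5.75 mm. The point is inside the cross-section and 5.75 mm from the nearest boundary — more than the 1.6 mm shell width (4 × 0.4), so it's in the infill interior.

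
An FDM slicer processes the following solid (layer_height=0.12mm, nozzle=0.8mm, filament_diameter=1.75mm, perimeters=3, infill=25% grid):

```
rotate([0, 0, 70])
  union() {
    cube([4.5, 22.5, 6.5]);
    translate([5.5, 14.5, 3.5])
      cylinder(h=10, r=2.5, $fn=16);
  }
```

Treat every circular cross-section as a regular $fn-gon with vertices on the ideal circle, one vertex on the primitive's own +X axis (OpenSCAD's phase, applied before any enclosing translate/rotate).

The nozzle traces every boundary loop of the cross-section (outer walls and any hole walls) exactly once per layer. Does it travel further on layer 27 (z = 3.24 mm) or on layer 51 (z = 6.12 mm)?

layer 51 (z = 6.12 mm)

Layer 27 (z = 3.24): the cube is present — its section is the full 4.5×22.5 rectangle (perimeter 54.00 mm); the cylinder at (5.5, 14.5) is absent (z outside [3.5, 13.5]); Taking the union: only the 4.5×22.5 cube is present, so the union is just that shape — boundary = 54.00 mm; (whole slice rotated 70° about Z — lengths, areas and connectivity unchanged). So its perimeter = 54.00 mm. Layer 51 (z = 6.12): the cube is present — its section is the full 4.5×22.5 rectangle (perimeter 54.00 mm); the r=2.5 cylinder at (5.5, 14.5) contributes a regular 16-gon of circumradius 2.5 (perimeter = 2·16·2.500·sin(180°/16) = 15.61 mm); Taking the union: the regions partially overlap (shared area 4.77 mm²), so the edge portions inside another operand are dropped and the merged outline is re-measured after clipping — boundary = 59.30 mm; (rotated 70° about Z; rotation is an isometry so areas/perimeters/island counts are preserved). So its perimeter = 59.30 mm. Layer 51 is larger (59.30 vs 54.00 mm).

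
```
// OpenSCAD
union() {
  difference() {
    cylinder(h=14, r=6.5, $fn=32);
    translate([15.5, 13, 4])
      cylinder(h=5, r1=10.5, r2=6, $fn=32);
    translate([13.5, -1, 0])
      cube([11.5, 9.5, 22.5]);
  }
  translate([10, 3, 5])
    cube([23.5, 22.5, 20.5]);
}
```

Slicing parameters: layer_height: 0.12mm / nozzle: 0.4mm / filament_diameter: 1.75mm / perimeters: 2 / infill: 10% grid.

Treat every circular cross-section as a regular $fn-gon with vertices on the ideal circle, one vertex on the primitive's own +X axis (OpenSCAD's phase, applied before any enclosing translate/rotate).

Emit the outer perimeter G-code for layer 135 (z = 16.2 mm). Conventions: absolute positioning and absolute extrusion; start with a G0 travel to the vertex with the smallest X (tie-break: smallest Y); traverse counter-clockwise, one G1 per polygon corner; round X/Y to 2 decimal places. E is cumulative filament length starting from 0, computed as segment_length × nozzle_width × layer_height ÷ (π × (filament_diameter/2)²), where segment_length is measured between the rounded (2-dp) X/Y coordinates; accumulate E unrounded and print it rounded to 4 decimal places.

G0 X10.00 Y3.00 Z16.20
G1 X33.50 Y3.00 E0.4690
G1 X33.50 Y25.50 E0.9180
G1 X10.00 Y25.50 E1.3869
G1 X10.00 Y3.00 E1.8360

At z = 16.2 mm: the cylinder is absent (z outside [0, 14]); the cone at (15.5, 13) is absent (z outside [4, 9]); the 11.5×9.5 cube at (13.5, -1) contributes its full rectangle; Taking the first minus the rest: the first operand is absent here, so nothing remains; the cube at (10, 3) is present — its section is the full 23.5×22.5 rectangle; Combining (union): only the 23.5×22.5 cube at (10, 3) is present, so the union is just that shape — 1 connected region. The outline is a single polygon with 4 vertices. Extrusion per mm of travel: 0.4 × 0.12 / (π × 0.875²) = 0.019956. Accumulating E over each segment gives final E = 1.8360.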